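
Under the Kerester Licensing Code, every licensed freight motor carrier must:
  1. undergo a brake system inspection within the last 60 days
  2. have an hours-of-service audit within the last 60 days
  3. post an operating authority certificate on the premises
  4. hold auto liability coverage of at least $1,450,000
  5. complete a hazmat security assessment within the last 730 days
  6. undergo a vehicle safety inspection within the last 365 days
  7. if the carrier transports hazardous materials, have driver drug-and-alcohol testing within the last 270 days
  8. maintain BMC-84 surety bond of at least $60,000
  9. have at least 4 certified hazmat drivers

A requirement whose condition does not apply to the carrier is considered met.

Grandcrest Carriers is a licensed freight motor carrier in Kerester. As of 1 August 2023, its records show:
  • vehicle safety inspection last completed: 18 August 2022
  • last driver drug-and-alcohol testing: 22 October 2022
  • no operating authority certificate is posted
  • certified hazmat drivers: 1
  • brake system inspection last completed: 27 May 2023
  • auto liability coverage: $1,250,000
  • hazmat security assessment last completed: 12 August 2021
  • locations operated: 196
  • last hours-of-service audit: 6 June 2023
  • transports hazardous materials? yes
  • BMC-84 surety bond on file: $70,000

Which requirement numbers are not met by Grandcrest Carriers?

1. brake system inspection 66 days ago vs limit 60 → not met
2. hours-of-service audit 56 days ago vs limit 60 → met
3. operating authority certificate absent → not met
4. auto liability coverage $1,250,000 < $1,450,000 → not met
5. hazmat security assessment 719 days ago vs limit 730 → met
6. vehicle safety inspection 348 days ago vs limit 365 → met
7. condition 'transports hazardous materials' holds; driver drug-and-alcohol testing 283 days ago vs limit 270 → not met
8. BMC-84 surety bond $70,000 ≥ $60,000 → met
9. certified hazmat drivers 1 < 4 → not met
Not met: 1, 3, 4, 7, 9

1, 3, 4, 7, 9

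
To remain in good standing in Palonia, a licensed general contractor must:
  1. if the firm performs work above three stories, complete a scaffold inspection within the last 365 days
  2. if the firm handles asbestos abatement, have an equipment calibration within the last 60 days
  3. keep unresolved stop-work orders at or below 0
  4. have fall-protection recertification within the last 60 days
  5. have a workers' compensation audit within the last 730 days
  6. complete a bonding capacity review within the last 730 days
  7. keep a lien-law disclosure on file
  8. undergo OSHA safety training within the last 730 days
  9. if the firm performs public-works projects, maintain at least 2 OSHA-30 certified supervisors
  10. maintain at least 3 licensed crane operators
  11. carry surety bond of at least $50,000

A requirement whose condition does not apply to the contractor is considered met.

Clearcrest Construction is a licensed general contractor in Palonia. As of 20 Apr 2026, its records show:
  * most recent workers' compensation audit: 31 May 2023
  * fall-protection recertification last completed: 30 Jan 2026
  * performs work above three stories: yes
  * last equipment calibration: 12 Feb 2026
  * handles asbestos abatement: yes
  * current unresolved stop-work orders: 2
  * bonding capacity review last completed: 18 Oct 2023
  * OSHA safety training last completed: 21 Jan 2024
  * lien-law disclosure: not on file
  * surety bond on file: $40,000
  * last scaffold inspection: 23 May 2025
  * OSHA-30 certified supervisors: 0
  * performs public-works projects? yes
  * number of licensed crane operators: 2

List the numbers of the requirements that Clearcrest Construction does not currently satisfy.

1. condition 'performs work above three stories' holds; scaffold inspection 332 days ago vs limit 365 → met
2. condition 'handles asbestos abatement' holds; equipment calibration 67 days ago vs limit 60 → not met
3. unresolved stop-work orders 2 > 0 → not met
4. fall-protection recertification 80 days ago vs limit 60 → not met
5. workers' compensation audit 1055 days ago vs limit 730 → not met
6. bonding capacity review 915 days ago vs limit 730 → not met
7. lien-law disclosure absent → not met
8. OSHA safety training 820 days ago vs limit 730 → not met
9. condition 'performs public-works projects' holds; OSHA-30 certified supervisors 0 < 2 → not met
10. licensed crane operators 2 < 3 → not met
11. surety bond $40,000 < $50,000 → not met
Not met: 2, 3, 4, 5, 6, 7, 8, 9, 10, 11

2, 3, 4, 5, 6, 7, 8, 9, 10, 11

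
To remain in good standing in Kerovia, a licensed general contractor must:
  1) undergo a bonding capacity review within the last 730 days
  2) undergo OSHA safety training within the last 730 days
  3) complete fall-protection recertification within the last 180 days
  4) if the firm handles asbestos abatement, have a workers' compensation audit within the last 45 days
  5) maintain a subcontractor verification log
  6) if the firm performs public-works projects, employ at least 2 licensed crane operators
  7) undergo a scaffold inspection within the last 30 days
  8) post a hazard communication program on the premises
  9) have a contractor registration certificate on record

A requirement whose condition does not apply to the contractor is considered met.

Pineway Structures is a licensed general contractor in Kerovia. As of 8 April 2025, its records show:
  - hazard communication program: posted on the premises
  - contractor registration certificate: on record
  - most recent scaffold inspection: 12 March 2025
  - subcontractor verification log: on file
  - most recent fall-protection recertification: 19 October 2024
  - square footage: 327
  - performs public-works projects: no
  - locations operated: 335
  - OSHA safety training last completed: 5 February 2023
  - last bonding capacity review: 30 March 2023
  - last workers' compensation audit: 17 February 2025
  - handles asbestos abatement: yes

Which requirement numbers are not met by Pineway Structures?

1. bonding capacity review 740 days ago vs limit 730 → not met
2. OSHA safety training 793 days ago vs limit 730 → not met
3. fall-protection recertification 171 days ago vs limit 180 → met
4. condition 'handles asbestos abatement' holds; workers' compensation audit 50 days ago vs limit 45 → not met
5. subcontractor verification log present → met
6. condition 'performs public-works projects' does not hold → requirement n/a → met
7. scaffold inspection 27 days ago vs limit 30 → met
8. hazard communication program present → met
9. contractor registration certificate present → met
Not met: 1, 2, 4

1, 2, 4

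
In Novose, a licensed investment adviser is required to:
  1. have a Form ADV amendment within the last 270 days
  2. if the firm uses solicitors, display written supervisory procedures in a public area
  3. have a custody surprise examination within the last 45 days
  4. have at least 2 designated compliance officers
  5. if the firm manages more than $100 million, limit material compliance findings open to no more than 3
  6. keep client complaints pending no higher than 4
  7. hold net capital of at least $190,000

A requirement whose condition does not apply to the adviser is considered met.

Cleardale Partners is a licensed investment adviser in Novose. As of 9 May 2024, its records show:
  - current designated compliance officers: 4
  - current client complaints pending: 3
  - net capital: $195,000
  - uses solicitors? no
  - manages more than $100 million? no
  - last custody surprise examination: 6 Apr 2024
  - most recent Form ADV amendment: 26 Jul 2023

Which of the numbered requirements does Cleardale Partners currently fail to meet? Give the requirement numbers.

1. Form ADV amendment 288 days ago vs limit 270 → not met
2. condition 'uses solicitors' does not hold → requirement n/a → met
3. custody surprise examination 33 days ago vs limit 45 → met
4. designated compliance officers 4 ≥ 2 → met
5. condition 'manages more than $100 million' does not hold → requirement n/a → met
6. client complaints pending 3 ≤ 4 → met
7. net capital $195,000 ≥ $190,000 → met
Not met: 1

1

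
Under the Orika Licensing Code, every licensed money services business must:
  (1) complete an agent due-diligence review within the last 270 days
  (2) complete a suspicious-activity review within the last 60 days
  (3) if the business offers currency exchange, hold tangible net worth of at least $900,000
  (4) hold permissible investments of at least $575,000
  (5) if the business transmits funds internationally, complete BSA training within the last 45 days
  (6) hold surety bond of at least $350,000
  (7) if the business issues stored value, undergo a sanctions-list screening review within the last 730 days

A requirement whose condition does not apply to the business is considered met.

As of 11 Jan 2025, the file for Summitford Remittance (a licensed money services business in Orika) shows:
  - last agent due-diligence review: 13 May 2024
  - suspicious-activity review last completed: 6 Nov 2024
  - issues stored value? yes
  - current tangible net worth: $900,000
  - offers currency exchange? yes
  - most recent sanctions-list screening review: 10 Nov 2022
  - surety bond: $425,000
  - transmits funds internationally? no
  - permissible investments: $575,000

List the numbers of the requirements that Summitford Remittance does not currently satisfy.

2, 7

1. agent due-diligence review 243 days ago vs limit 270 → met
2. suspicious-activity review 66 days ago vs limit 60 → not met
3. condition 'offers currency exchange' holds; tangible net worth $900,000 ≥ $900,000 → met
4. permissible investments $575,000 ≥ $575,000 → met
5. condition 'transmits funds internationally' does not hold → requirement n/a → met
6. surety bond $425,000 ≥ $350,000 → met
7. condition 'issues stored value' holds; sanctions-list screening review 793 days ago vs limit 730 → not met
Not met: 2, 7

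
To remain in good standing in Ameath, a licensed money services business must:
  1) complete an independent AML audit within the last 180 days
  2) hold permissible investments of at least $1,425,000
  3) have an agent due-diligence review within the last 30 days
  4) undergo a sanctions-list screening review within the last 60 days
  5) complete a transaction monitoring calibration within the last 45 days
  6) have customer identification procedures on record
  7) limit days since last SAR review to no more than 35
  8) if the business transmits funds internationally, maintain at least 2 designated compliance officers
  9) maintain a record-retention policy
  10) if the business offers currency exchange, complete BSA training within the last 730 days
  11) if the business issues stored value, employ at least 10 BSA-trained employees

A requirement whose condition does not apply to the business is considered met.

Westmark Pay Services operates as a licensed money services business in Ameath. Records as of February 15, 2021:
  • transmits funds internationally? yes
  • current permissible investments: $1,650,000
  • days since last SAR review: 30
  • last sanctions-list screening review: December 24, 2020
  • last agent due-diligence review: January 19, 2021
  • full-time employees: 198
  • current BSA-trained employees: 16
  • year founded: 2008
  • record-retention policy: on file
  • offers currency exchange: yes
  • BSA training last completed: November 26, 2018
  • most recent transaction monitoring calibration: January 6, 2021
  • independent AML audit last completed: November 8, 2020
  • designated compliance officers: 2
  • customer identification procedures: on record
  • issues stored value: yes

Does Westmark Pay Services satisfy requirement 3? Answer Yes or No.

Yes

3. agent due-diligence review 27 days ago vs limit 30 → met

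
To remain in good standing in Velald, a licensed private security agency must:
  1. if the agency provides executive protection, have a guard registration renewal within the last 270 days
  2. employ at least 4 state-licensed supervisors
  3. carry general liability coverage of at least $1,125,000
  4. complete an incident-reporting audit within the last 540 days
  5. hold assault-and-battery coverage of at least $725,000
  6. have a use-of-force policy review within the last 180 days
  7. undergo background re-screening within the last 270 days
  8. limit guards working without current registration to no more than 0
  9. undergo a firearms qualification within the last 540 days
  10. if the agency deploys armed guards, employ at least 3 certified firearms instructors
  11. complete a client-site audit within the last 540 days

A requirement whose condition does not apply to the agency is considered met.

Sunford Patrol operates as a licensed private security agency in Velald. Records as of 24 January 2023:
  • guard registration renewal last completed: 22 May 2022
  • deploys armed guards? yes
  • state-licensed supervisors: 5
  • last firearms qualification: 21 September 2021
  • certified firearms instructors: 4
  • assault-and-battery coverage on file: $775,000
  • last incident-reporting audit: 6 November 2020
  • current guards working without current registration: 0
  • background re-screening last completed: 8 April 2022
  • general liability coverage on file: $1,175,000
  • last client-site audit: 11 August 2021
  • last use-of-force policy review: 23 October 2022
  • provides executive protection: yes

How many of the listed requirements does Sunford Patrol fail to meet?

1. condition 'provides executive protection' holds; guard registration renewal 247 days ago vs limit 270 → met
2. state-licensed supervisors 5 ≥ 4 → met
3. general liability coverage $1,175,000 ≥ $1,125,000 → met
4. incident-reporting audit 809 days ago vs limit 540 → not met
5. assault-and-battery coverage $775,000 ≥ $725,000 → met
6. use-of-force policy review 93 days ago vs limit 180 → met
7. background re-screening 291 days ago vs limit 270 → not met
8. guards working without current registration 0 ≤ 0 → met
9. firearms qualification 490 days ago vs limit 540 → met
10. condition 'deploys armed guards' holds; certified firearms instructors 4 ≥ 3 → met
11. client-site audit 531 days ago vs limit 540 → met
Not met: 2 of 11

2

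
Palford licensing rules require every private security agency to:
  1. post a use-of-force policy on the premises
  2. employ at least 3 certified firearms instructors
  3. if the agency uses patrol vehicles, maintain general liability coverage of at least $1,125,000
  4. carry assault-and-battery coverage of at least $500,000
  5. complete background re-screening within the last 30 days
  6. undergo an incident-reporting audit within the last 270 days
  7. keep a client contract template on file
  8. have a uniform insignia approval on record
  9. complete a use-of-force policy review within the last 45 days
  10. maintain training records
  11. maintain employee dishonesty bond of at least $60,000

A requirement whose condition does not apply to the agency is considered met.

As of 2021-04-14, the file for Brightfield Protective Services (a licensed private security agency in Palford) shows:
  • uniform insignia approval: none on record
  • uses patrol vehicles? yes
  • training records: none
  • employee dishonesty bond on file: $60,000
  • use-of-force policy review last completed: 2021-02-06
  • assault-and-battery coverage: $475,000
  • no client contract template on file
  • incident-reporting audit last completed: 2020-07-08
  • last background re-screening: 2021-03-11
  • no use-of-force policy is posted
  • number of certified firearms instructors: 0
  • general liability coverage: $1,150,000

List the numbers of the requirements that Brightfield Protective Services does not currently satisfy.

1, 2, 4, 5, 6, 7, 8, 9, 10

1. use-of-force policy absent → not met
2. certified firearms instructors 0 < 3 → not met
3. condition 'uses patrol vehicles' holds; general liability coverage $1,150,000 ≥ $1,125,000 → met
4. assault-and-battery coverage $475,000 < $500,000 → not met
5. background re-screening 34 days ago vs limit 30 → not met
6. incident-reporting audit 280 days ago vs limit 270 → not met
7. client contract template absent → not met
8. uniform insignia approval absent → not met
9. use-of-force policy review 67 days ago vs limit 45 → not met
10. training records absent → not met
11. employee dishonesty bond $60,000 ≥ $60,000 → met
Not met: 1, 2, 4, 5, 6, 7, 8, 9, 10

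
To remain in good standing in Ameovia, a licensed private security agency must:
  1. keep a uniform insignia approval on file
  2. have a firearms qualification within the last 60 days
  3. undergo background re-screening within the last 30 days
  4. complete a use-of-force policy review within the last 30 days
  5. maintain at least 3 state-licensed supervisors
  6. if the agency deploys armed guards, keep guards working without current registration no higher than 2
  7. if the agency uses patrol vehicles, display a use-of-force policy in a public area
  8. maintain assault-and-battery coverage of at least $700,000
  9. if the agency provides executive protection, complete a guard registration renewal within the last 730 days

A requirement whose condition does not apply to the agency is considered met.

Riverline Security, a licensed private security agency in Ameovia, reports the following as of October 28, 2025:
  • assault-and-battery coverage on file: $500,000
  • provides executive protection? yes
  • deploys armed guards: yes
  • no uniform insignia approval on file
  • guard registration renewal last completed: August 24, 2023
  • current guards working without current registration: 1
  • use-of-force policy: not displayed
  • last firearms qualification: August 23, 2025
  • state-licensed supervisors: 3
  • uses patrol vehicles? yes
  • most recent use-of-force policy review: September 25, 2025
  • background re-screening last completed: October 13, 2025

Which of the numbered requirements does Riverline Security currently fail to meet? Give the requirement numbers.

1. uniform insignia approval absent → not met
2. firearms qualification 66 days ago vs limit 60 → not met
3. background re-screening 15 days ago vs limit 30 → met
4. use-of-force policy review 33 days ago vs limit 30 → not met
5. state-licensed supervisors 3 ≥ 3 → met
6. condition 'deploys armed guards' holds; guards working without current registration 1 ≤ 2 → met
7. condition 'uses patrol vehicles' holds; use-of-force policy absent → not met
8. assault-and-battery coverage $500,000 < $700,000 → not met
9. condition 'provides executive protection' holds; guard registration renewal 796 days ago vs limit 730 → not met
Not met: 1, 2, 4, 7, 8, 9

1, 2, 4, 7, 8, 9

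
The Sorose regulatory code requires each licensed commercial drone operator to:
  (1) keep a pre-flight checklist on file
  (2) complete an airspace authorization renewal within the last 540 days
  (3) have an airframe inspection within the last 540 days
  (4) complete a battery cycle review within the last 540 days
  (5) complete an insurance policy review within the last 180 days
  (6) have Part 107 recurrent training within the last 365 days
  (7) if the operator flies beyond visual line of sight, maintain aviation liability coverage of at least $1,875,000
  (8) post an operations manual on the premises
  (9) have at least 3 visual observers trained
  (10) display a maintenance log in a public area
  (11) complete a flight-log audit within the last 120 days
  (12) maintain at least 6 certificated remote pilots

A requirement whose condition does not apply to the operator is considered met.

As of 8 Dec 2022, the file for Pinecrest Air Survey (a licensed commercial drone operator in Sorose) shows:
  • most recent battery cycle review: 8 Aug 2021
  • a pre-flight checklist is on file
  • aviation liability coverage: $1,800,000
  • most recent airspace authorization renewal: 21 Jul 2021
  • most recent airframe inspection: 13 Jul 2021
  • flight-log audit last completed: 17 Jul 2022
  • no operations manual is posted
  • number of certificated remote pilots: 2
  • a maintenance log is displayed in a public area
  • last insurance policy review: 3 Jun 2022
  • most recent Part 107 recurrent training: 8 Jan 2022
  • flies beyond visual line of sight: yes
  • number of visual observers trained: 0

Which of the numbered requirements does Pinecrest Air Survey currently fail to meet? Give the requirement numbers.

1. pre-flight checklist present → met
2. airspace authorization renewal 505 days ago vs limit 540 → met
3. airframe inspection 513 days ago vs limit 540 → met
4. battery cycle review 487 days ago vs limit 540 → met
5. insurance policy review 188 days ago vs limit 180 → not met
6. Part 107 recurrent training 334 days ago vs limit 365 → met
7. condition 'flies beyond visual line of sight' holds; aviation liability coverage $1,800,000 < $1,875,000 → not met
8. operations manual absent → not met
9. visual observers trained 0 < 3 → not met
10. maintenance log present → met
11. flight-log audit 144 days ago vs limit 120 → not met
12. certificated remote pilots 2 < 6 → not met
Not met: 5, 7, 8, 9, 11, 12

5, 7, 8, 9, 11, 12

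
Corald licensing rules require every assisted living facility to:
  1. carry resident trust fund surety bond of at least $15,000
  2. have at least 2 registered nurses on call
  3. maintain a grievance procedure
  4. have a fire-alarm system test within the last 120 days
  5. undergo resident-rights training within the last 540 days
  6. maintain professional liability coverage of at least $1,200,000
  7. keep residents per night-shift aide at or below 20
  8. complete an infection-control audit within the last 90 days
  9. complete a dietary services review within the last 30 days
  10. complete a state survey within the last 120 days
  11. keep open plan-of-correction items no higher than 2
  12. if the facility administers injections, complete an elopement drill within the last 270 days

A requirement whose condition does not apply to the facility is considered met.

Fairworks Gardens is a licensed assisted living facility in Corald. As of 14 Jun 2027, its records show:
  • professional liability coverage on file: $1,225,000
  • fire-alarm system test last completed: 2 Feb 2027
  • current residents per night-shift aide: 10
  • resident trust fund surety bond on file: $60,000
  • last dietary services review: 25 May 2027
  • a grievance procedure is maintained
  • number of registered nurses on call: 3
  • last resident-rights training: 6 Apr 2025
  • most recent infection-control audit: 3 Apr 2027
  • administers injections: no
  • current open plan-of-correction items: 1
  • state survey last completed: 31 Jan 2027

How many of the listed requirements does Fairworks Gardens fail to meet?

1. resident trust fund surety bond $60,000 ≥ $15,000 → met
2. registered nurses on call 3 ≥ 2 → met
3. grievance procedure present → met
4. fire-alarm system test 132 days ago vs limit 120 → not met
5. resident-rights training 799 days ago vs limit 540 → not met
6. professional liability coverage $1,225,000 ≥ $1,200,000 → met
7. residents per night-shift aide 10 ≤ 20 → met
8. infection-control audit 72 days ago vs limit 90 → met
9. dietary services review 20 days ago vs limit 30 → met
10. state survey 134 days ago vs limit 120 → not met
11. open plan-of-correction items 1 ≤ 2 → met
12. condition 'administers injections' does not hold → requirement n/a → met
Not met: 3 of 12

3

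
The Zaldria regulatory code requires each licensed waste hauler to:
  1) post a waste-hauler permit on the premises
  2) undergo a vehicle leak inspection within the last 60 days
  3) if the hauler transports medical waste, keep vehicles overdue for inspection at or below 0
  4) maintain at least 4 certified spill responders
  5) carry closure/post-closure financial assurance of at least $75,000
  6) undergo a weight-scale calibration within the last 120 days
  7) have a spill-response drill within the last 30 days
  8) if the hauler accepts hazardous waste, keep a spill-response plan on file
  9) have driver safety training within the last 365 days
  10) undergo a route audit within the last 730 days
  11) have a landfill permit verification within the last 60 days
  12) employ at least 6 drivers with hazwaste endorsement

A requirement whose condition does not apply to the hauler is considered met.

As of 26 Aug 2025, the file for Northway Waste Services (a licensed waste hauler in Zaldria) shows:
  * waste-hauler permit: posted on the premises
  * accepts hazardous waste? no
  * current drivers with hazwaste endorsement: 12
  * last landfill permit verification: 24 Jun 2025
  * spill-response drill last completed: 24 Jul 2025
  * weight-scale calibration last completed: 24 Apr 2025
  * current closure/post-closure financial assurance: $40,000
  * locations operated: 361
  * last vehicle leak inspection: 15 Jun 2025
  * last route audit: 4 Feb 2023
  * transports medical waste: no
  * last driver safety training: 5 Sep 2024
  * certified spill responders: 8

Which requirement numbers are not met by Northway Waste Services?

2, 5, 6, 7, 10, 11

1. waste-hauler permit present → met
2. vehicle leak inspection 72 days ago vs limit 60 → not met
3. condition 'transports medical waste' does not hold → requirement n/a → met
4. certified spill responders 8 ≥ 4 → met
5. closure/post-closure financial assurance $40,000 < $75,000 → not met
6. weight-scale calibration 124 days ago vs limit 120 → not met
7. spill-response drill 33 days ago vs limit 30 → not met
8. condition 'accepts hazardous waste' does not hold → requirement n/a → met
9. driver safety training 355 days ago vs limit 365 → met
10. route audit 934 days ago vs limit 730 → not met
11. landfill permit verification 63 days ago vs limit 60 → not met
12. drivers with hazwaste endorsement 12 ≥ 6 → met
Not met: 2, 5, 6, 7, 10, 11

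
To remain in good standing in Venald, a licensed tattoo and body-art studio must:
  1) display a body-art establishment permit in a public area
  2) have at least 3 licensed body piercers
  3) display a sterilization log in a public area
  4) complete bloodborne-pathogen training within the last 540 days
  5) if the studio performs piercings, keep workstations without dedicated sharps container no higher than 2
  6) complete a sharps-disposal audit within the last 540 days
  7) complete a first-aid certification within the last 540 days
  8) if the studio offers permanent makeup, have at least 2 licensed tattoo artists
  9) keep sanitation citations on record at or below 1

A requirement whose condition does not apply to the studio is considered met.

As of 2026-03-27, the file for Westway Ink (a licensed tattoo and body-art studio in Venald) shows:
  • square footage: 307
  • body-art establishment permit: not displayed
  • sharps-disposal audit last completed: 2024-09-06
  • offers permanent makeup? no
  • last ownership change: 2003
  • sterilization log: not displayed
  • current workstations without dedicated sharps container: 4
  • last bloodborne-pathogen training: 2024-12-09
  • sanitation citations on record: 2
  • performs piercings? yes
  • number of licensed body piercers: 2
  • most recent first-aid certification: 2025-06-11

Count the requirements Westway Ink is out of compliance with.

6

1. body-art establishment permit absent → not met
2. licensed body piercers 2 < 3 → not met
3. sterilization log absent → not met
4. bloodborne-pathogen training 473 days ago vs limit 540 → met
5. condition 'performs piercings' holds; workstations without dedicated sharps container 4 > 2 → not met
6. sharps-disposal audit 567 days ago vs limit 540 → not met
7. first-aid certification 289 days ago vs limit 540 → met
8. condition 'offers permanent makeup' does not hold → requirement n/a → met
9. sanitation citations on record 2 > 1 → not met
Not met: 6 of 9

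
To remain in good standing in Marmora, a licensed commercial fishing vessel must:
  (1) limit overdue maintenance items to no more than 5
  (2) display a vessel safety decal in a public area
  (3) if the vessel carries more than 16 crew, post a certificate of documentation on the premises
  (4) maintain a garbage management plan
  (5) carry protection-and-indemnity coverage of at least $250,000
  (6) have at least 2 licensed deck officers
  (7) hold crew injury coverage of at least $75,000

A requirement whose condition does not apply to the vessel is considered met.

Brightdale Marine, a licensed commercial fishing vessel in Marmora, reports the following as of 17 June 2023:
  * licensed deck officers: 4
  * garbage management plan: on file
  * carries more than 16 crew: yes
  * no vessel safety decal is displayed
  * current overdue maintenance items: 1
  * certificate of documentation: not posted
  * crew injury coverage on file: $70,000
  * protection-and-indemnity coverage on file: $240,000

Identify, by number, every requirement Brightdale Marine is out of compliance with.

1. overdue maintenance items 1 ≤ 5 → met
2. vessel safety decal absent → not met
3. condition 'carries more than 16 crew' holds; certificate of documentation absent → not met
4. garbage management plan present → met
5. protection-and-indemnity coverage $240,000 < $250,000 → not met
6. licensed deck officers 4 ≥ 2 → met
7. crew injury coverage $70,000 < $75,000 → not met
Not met: 2, 3, 5, 7

2, 3, 5, 7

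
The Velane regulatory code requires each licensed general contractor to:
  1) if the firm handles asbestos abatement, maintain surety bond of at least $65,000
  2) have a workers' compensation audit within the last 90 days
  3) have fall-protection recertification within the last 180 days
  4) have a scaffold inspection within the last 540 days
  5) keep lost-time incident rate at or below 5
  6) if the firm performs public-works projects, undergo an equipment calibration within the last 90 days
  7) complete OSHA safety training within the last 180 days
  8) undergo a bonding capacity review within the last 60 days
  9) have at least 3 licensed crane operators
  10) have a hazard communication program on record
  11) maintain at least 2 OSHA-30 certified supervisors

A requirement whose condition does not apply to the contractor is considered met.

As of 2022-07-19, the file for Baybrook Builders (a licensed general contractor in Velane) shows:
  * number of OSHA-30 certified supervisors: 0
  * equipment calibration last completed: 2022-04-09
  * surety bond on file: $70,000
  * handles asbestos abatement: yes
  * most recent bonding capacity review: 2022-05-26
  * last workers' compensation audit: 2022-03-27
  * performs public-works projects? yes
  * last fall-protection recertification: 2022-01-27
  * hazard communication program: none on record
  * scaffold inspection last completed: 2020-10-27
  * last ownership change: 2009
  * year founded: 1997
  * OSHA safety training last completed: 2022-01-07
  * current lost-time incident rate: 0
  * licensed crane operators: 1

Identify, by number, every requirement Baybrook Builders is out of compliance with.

2, 4, 6, 7, 9, 10, 11

1. condition 'handles asbestos abatement' holds; surety bond $70,000 ≥ $65,000 → met
2. workers' compensation audit 114 days ago vs limit 90 → not met
3. fall-protection recertification 173 days ago vs limit 180 → met
4. scaffold inspection 630 days ago vs limit 540 → not met
5. lost-time incident rate 0 ≤ 5 → met
6. condition 'performs public-works projects' holds; equipment calibration 101 days ago vs limit 90 → not met
7. OSHA safety training 193 days ago vs limit 180 → not met
8. bonding capacity review 54 days ago vs limit 60 → met
9. licensed crane operators 1 < 3 → not met
10. hazard communication program absent → not met
11. OSHA-30 certified supervisors 0 < 2 → not met
Not met: 2, 4, 6, 7, 9, 10, 11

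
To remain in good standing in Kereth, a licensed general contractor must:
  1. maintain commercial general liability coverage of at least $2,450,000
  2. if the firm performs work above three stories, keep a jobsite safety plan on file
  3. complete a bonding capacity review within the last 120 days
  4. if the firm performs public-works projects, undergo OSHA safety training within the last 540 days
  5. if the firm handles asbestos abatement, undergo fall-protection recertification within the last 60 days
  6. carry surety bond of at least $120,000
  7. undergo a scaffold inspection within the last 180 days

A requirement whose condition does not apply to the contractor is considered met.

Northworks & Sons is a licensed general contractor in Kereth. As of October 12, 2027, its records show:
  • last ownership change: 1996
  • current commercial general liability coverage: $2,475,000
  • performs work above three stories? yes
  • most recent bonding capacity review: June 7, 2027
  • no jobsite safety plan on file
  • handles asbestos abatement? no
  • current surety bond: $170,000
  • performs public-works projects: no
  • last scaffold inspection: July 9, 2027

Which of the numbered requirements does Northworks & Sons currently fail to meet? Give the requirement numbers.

2, 3

1. commercial general liability coverage $2,475,000 ≥ $2,450,000 → met
2. condition 'performs work above three stories' holds; jobsite safety plan absent → not met
3. bonding capacity review 127 days ago vs limit 120 → not met
4. condition 'performs public-works projects' does not hold → requirement n/a → met
5. condition 'handles asbestos abatement' does not hold → requirement n/a → met
6. surety bond $170,000 ≥ $120,000 → met
7. scaffold inspection 95 days ago vs limit 180 → met
Not met: 2, 3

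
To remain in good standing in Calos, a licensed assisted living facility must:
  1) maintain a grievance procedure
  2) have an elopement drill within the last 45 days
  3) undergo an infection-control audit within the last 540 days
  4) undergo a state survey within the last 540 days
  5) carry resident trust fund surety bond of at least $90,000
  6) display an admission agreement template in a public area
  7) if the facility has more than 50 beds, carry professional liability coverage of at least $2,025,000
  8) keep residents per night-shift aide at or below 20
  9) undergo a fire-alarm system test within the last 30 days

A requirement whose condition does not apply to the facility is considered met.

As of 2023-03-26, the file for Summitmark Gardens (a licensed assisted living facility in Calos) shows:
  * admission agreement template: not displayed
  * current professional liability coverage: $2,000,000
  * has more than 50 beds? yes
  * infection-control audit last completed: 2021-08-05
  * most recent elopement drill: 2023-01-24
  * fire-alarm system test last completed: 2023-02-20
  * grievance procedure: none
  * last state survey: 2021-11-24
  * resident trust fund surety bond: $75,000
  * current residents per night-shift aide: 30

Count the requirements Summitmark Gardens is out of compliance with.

1. grievance procedure absent → not met
2. elopement drill 61 days ago vs limit 45 → not met
3. infection-control audit 598 days ago vs limit 540 → not met
4. state survey 487 days ago vs limit 540 → met
5. resident trust fund surety bond $75,000 < $90,000 → not met
6. admission agreement template absent → not met
7. condition 'has more than 50 beds' holds; professional liability coverage $2,000,000 < $2,025,000 → not met
8. residents per night-shift aide 30 > 20 → not met
9. fire-alarm system test 34 days ago vs limit 30 → not met
Not met: 8 of 9

8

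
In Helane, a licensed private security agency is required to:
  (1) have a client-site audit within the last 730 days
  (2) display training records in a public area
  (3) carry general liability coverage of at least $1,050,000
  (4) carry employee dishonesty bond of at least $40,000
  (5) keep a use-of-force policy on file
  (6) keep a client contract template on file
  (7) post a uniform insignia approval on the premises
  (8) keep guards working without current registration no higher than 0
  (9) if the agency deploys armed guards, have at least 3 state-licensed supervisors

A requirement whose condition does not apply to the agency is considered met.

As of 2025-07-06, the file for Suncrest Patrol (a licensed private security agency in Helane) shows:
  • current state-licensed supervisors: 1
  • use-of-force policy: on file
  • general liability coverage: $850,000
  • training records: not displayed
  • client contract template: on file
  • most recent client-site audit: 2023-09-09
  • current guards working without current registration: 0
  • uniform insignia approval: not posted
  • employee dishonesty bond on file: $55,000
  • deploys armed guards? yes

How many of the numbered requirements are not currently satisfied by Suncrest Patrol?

4

1. client-site audit 666 days ago vs limit 730 → met
2. training records absent → not met
3. general liability coverage $850,000 < $1,050,000 → not met
4. employee dishonesty bond $55,000 ≥ $40,000 → met
5. use-of-force policy present → met
6. client contract template present → met
7. uniform insignia approval absent → not met
8. guards working without current registration 0 ≤ 0 → met
9. condition 'deploys armed guards' holds; state-licensed supervisors 1 < 3 → not met
Not met: 4 of 9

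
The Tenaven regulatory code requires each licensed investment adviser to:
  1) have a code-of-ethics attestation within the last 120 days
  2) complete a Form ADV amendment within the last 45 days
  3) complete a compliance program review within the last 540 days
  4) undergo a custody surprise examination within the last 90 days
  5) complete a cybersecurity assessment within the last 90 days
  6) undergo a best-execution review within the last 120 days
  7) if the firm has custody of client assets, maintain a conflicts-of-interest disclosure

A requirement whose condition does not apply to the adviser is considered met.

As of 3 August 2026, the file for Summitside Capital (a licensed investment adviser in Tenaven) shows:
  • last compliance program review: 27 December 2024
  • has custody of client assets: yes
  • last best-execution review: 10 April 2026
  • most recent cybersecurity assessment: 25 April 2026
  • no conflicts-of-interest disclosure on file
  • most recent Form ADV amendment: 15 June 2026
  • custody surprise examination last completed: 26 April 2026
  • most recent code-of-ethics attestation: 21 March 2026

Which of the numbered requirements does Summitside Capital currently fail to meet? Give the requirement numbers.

1. code-of-ethics attestation 135 days ago vs limit 120 → not met
2. Form ADV amendment 49 days ago vs limit 45 → not met
3. compliance program review 584 days ago vs limit 540 → not met
4. custody surprise examination 99 days ago vs limit 90 → not met
5. cybersecurity assessment 100 days ago vs limit 90 → not met
6. best-execution review 115 days ago vs limit 120 → met
7. condition 'has custody of client assets' holds; conflicts-of-interest disclosure absent → not met
Not met: 1, 2, 3, 4, 5, 7

1, 2, 3, 4, 5, 7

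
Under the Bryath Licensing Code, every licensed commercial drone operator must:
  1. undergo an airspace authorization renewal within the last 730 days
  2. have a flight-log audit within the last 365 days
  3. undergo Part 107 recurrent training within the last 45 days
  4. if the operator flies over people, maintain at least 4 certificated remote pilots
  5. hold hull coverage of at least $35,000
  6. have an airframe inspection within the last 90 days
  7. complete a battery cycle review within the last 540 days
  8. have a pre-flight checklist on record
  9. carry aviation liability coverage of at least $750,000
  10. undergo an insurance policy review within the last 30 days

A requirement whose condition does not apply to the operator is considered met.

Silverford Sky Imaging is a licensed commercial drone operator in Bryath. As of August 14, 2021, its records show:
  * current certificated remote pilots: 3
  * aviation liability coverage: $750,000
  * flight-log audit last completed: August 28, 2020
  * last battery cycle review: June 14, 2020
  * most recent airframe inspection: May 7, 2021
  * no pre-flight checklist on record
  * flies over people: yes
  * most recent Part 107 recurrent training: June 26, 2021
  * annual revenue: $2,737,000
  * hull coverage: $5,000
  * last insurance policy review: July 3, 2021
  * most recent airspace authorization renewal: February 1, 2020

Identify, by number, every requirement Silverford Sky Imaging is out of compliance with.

1. airspace authorization renewal 560 days ago vs limit 730 → met
2. flight-log audit 351 days ago vs limit 365 → met
3. Part 107 recurrent training 49 days ago vs limit 45 → not met
4. condition 'flies over people' holds; certificated remote pilots 3 < 4 → not met
5. hull coverage $5,000 < $35,000 → not met
6. airframe inspection 99 days ago vs limit 90 → not met
7. battery cycle review 426 days ago vs limit 540 → met
8. pre-flight checklist absent → not met
9. aviation liability coverage $750,000 ≥ $750,000 → met
10. insurance policy review 42 days ago vs limit 30 → not met
Not met: 3, 4, 5, 6, 8, 10

3, 4, 5, 6, 8, 10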